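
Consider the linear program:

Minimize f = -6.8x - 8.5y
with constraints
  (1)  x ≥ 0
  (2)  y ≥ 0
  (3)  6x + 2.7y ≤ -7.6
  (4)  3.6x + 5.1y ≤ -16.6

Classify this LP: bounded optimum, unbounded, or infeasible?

The boundaries x = 0 and 3.6x + 5.1y = -16.6 meet at (0, -166/51), but that point violates y ≥ 0. Every candidate vertex is excluded by some other constraint, so the feasible region is empty.

infeasible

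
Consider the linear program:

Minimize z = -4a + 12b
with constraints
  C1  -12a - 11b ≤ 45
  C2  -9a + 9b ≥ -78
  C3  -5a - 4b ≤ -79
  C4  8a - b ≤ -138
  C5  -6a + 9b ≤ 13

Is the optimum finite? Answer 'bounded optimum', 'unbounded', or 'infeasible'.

infeasible

The boundaries -9a + 9b = -78 and -5a - 4b = -79 meet at (341/27, 107/27), but that point violates 8a - b ≤ -138. Every candidate vertex is excluded by some other constraint, so the feasible region is empty.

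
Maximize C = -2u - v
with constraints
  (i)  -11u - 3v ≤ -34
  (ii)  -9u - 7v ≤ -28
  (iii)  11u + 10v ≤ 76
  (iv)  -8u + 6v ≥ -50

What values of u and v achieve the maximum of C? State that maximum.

u = 77/25, v = 1/25, maximum C = -31/5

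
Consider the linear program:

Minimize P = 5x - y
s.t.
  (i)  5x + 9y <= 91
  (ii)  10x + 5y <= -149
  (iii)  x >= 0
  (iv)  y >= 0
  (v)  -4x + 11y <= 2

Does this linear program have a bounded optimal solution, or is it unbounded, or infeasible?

The boundaries 5x + 9y = 91 and y = 0 meet at (91/5, 0), but that point violates 10x + 5y ≤ -149. Every candidate vertex is excluded by some other constraint, so the feasible region is empty.

infeasible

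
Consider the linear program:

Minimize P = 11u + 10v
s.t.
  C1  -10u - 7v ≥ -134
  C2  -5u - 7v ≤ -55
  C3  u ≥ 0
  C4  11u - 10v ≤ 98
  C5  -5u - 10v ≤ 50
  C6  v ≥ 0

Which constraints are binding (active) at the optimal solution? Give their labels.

Extreme points and P = 11u + 10v:
  (0, 134/7) → P = 1340/7
  (2026/177, 494/177) → P = 27226/177
  (0, 55/7) → P = 550/7
  (1236/127, 115/127) → P = 14746/127

The minimum is at (0, 55/7). Substituting into each constraint, equality holds for C2 and C3; the remaining constraints have slack.

C2 and C3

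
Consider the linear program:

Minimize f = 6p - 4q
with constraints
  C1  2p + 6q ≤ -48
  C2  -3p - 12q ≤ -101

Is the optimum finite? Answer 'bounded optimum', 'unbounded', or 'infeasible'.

From the feasible point (-197, 173/3), moving in the direction (-12, 3) keeps every constraint satisfied while f decreases without bound.

unbounded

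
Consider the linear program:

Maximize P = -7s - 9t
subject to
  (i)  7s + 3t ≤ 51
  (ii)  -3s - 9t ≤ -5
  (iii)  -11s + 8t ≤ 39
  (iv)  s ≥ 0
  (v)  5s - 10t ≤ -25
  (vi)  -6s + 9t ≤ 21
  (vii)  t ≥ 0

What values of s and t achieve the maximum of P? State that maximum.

Extreme points and P = -7s - 9t:
  (87/17, 86/17) → P = -1383/17
  (44/9, 151/27) → P = -761/9
  (1, 3) → P = -34

The optimum lies where 5s - 10t = -25 and -6s + 9t = 21.
Solving simultaneously gives s = 1, t = 3.

s = 1, t = 3, maximum P = -34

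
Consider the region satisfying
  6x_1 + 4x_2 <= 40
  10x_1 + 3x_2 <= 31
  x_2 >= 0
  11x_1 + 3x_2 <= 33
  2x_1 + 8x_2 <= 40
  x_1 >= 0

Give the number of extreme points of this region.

Of the 15 pairwise boundary intersections, those satisfying every inequality are:
  (2, 11/3)
  (64/37, 169/37)
  (3, 0)
  (0, 0)
  (0, 5)

5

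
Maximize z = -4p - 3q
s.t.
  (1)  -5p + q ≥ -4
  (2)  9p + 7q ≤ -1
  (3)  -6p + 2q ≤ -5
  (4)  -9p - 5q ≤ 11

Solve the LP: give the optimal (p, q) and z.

p = 9/34, q = -91/34, maximum z = 237/34

Vertices and z = -4p - 3q:
  (27/44, -41/44) → z = 15/44
  (9/34, -91/34) → z = 237/34
  (11/20, -17/20) → z = 7/20
  (1/16, -37/16) → z = 107/16

The binding constraints are -5p + q = -4 and -9p - 5q = 11.
Solving simultaneously gives p = 9/34, q = -91/34.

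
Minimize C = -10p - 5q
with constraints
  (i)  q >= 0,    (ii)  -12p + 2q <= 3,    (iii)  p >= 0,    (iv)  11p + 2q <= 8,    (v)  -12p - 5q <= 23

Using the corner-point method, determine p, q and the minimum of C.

Corner points and C = -10p - 5q:
  (0, 0) → C = 0
  (8/11, 0) → C = -80/11
  (0, 3/2) → C = -15/2
  (5/23, 129/46) → C = -745/46

The binding constraints are -12p + 2q = 3 and 11p + 2q = 8.
Solving simultaneously gives p = 5/23, q = 129/46.

p = 5/23, q = 129/46, minimum C = -745/46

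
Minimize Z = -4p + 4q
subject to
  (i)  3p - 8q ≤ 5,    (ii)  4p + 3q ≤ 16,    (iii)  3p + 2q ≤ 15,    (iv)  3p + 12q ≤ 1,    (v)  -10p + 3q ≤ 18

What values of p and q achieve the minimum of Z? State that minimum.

Feasible corners and Z = -4p + 4q:
  (17/15, -1/5) → Z = -16/3
  (-159/71, -104/71) → Z = 220/71
  (-71/43, 64/129) → Z = 1108/129

The binding constraints are 3p - 8q = 5 and 3p + 12q = 1.
Solving simultaneously gives p = 17/15, q = -1/5.

p = 17/15, q = -1/5, minimum Z = -16/3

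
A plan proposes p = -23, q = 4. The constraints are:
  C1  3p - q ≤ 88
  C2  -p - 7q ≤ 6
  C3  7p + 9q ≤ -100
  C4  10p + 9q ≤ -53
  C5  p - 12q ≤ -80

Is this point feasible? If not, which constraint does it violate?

not feasible — violates C5

Constraint C5: p - 12q = -71, which is not ≤ -80. All other constraints are satisfied.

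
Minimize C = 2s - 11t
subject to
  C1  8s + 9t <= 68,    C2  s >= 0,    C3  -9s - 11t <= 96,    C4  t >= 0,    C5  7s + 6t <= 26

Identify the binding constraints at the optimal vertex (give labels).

C2 and C5

Feasible corners and C = 2s - 11t:
  (0, 0) → C = 0
  (0, 13/3) → C = -143/3
  (26/7, 0) → C = 52/7

The minimum is at (0, 13/3). Substituting into each constraint, equality holds for C2 and C5; the remaining constraints have slack.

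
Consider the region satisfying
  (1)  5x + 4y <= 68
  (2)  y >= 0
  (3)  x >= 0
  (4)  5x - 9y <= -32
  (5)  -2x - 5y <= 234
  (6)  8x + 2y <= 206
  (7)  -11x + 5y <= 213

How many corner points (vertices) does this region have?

The feasible vertices (each the meet of two boundaries and inside every other half-plane) are:
  (0, 17)
  (484/65, 100/13)
  (0, 32/9)

3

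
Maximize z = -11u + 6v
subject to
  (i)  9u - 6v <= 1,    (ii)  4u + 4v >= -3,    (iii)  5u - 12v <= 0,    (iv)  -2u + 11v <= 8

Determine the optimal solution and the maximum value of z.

u = -5/4, v = 1/2, maximum z = 67/4

Feasible corners and z = -11u + 6v:
  (2/13, 5/78) → z = -17/13
  (59/87, 74/87) → z = -205/87
  (-9/17, -15/68) → z = 9/2
  (-5/4, 1/2) → z = 67/4

The binding constraints are 4u + 4v = -3 and -2u + 11v = 8.
Solving simultaneously gives u = -5/4, v = 1/2.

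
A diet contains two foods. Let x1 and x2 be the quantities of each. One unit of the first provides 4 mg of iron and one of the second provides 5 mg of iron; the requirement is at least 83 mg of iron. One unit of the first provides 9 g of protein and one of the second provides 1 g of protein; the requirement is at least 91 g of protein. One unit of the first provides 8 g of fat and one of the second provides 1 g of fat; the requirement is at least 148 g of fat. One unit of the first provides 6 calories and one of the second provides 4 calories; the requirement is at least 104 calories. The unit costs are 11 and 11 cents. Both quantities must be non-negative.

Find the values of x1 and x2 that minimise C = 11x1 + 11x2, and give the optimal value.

Vertices and C = 11x1 + 11x2:
  (0, 148) → C = 1628
  (83/4, 0) → C = 913/4
  (73/4, 2) → C = 891/4
The feasible region is unbounded (it extends along (0, 1), (1, 0)), but C strictly increases along every unbounded feasible direction, so there is no improving ray and the minimum is attained at a vertex.

x1 = 73/4, x2 = 2, minimum C = 891/4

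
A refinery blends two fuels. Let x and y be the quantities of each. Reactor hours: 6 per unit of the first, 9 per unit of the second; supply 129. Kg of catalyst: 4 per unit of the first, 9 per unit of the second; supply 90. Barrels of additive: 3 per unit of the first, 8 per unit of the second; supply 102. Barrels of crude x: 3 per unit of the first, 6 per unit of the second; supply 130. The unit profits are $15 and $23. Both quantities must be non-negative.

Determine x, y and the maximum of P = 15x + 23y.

Extreme points and P = 15x + 23y:
  (0, 0) → P = 0
  (0, 10) → P = 230
  (43/2, 0) → P = 645/2
  (39/2, 4/3) → P = 1939/6

The binding constraints are 6x + 9y = 129 and 4x + 9y = 90.
Solving simultaneously gives x = 39/2, y = 4/3.

x = 39/2, y = 4/3, maximum P = 1939/6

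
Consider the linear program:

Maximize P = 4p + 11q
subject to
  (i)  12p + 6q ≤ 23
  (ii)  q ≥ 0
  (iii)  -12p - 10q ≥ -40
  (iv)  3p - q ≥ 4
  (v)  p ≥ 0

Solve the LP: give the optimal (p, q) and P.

Feasible corners and P = 4p + 11q:
  (23/12, 0) → P = 23/3
  (47/30, 7/10) → P = 419/30
  (4/3, 0) → P = 16/3

p = 47/30, q = 7/10, maximum P = 419/30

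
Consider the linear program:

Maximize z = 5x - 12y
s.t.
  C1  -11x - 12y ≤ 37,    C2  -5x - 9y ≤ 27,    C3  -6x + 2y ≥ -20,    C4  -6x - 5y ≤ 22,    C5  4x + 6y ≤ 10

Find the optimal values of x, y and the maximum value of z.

x = 63/32, y = -131/32, maximum z = 1887/32

Vertices and z = 5x - 12y:
  (-3/13, -112/39) → z = 433/13
  (-79/17, 20/17) → z = -635/17
  (63/32, -131/32) → z = 1887/32
  (35/11, -5/11) → z = 235/11
  (-91/8, 37/4) → z = -1343/8

At the optimal vertex, -5x - 9y = 27 and -6x + 2y = -20.
Solving simultaneously gives x = 63/32, y = -131/32.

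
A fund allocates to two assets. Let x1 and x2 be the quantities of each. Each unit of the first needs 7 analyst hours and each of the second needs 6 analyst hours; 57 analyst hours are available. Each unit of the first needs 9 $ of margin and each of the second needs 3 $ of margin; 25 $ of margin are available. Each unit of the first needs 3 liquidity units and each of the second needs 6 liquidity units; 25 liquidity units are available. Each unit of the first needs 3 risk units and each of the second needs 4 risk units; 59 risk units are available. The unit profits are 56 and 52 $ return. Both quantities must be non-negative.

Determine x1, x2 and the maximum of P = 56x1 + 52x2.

x1 = 5/3, x2 = 10/3, maximum P = 800/3

Feasible corners and P = 56x1 + 52x2:
  (0, 0) → P = 0
  (0, 25/6) → P = 650/3
  (25/9, 0) → P = 1400/9
  (5/3, 10/3) → P = 800/3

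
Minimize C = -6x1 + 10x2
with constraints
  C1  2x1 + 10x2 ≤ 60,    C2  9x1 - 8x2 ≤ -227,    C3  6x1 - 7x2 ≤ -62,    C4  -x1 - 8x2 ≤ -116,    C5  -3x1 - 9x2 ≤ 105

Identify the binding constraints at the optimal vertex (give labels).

Corner points and C = -6x1 + 10x2:
  (-340/3, 86/3) → C = 2900/3
  (-265/2, 65/2) → C = 1120
  (-628/5, 151/5) → C = 5278/5

The minimum is at (-340/3, 86/3). Substituting into each constraint, equality holds for C1 and C4; the remaining constraints have slack.

C1 and C4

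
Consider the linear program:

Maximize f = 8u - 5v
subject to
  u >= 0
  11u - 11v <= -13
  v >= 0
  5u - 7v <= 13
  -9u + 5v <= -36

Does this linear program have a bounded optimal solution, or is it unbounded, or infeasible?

unbounded

From the feasible point (461/44, 513/44), moving in the direction (11, 11) keeps every constraint satisfied while f increases without bound.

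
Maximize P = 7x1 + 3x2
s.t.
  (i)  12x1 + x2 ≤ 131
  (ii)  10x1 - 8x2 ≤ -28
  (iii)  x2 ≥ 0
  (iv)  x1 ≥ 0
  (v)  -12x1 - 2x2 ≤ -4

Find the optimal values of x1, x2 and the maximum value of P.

Corner points and P = 7x1 + 3x2:
  (510/53, 823/53) → P = 6039/53
  (0, 131) → P = 393
  (0, 7/2) → P = 21/2

The optimum lies where 12x1 + x2 = 131 and x1 = 0.
Solving simultaneously gives x1 = 0, x2 = 131.

x1 = 0, x2 = 131, maximum P = 393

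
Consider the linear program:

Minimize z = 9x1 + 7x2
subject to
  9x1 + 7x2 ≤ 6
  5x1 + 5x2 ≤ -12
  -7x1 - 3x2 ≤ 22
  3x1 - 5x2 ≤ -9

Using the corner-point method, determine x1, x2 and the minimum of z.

x1 = -137/44, x2 = -3/44, minimum z = -57/2

Corner points and z = 9x1 + 7x2:
  (-37/10, 13/10) → z = -121/5
  (-21/8, 9/40) → z = -441/20
  (-137/44, -3/44) → z = -57/2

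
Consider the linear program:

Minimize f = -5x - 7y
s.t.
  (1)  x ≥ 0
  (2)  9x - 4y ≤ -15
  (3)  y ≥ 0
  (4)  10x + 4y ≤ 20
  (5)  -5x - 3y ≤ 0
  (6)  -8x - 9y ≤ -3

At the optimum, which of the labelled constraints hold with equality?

(1) and (4)

Corner points and f = -5x - 7y:
  (0, 15/4) → f = -105/4
  (0, 5) → f = -35
  (5/19, 165/38) → f = -1205/38

The minimum is at (0, 5). Substituting into each constraint, equality holds for (1) and (4); the remaining constraints have slack.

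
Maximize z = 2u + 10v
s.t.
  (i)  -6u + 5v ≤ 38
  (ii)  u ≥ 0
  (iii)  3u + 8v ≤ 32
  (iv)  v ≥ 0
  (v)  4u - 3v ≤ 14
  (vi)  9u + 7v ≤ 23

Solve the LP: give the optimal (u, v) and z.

Corner points and z = 2u + 10v:
  (0, 0) → z = 0
  (0, 23/7) → z = 230/7
  (23/9, 0) → z = 46/9

The optimum lies where u = 0 and 9u + 7v = 23.
Solving simultaneously gives u = 0, v = 23/7.

u = 0, v = 23/7, maximum z = 230/7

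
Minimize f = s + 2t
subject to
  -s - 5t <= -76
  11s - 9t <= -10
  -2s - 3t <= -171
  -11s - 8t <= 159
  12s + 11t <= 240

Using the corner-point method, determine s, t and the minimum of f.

s = -1161/14, t = 786/7, minimum f = 1983/14

Extreme points and f = s + 2t:
  (-1845/17, 2199/17) → f = 2553/17
  (-1161/14, 786/7) → f = 1983/14
  (-3669/25, 4548/25) → f = 5427/25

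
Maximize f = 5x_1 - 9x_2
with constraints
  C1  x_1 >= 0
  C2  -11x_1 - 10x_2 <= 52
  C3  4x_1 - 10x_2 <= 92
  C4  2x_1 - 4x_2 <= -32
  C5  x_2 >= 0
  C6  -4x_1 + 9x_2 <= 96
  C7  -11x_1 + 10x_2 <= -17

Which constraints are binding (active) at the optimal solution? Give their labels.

C4 and C6

Extreme points and f = 5x_1 - 9x_2:
  (48, 32) → f = -48
  (97/6, 193/12) → f = -767/12
  (1113/59, 1124/59) → f = -4551/59

The maximum is at (48, 32). Substituting into each constraint, equality holds for C4 and C6; the remaining constraints have slack.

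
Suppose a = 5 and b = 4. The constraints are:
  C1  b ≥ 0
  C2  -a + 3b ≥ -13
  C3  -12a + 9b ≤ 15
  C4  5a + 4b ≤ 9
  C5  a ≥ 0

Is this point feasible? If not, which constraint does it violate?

not feasible — violates C4

Constraint C4: 5a + 4b = 41, which is not ≤ 9. All other constraints are satisfied.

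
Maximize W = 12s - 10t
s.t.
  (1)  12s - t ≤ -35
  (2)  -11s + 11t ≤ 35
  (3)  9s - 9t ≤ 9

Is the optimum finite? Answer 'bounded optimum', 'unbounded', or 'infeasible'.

bounded optimum

Extreme points and W = 12s - 10t:
  (-350/121, 35/121) → W = -4550/121
  (-36/11, -47/11) → W = 38/11
The feasible region has finitely many vertices and no improving ray; the maximum is 38/11 at (-36/11, -47/11).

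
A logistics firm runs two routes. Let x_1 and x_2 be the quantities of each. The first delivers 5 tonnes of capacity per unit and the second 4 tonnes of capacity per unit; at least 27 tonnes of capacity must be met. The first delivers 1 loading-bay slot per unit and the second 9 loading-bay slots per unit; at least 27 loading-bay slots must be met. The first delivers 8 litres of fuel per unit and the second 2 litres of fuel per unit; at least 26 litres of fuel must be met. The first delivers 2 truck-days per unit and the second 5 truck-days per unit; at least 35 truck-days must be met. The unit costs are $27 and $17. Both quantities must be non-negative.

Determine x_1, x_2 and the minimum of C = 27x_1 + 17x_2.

x_1 = 5/3, x_2 = 19/3, minimum C = 458/3

Feasible corners and C = 27x_1 + 17x_2:
  (0, 13) → C = 221
  (27, 0) → C = 729
  (180/13, 19/13) → C = 5183/13
  (5/3, 19/3) → C = 458/3
The feasible region is unbounded (it extends along (0, 1), (1, 0)), but C strictly increases along every unbounded feasible direction, so there is no improving ray and the minimum is attained at a vertex.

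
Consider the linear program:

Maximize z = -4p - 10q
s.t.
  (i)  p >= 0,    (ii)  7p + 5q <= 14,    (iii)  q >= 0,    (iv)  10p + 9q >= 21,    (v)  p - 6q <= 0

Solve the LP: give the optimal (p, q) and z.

p = 21/13, q = 7/13, maximum z = -154/13

Corner points and z = -4p - 10q:
  (0, 14/5) → z = -28
  (0, 7/3) → z = -70/3
  (21/13, 7/13) → z = -154/13

The optimum lies where 7p + 5q = 14 and 10p + 9q = 21.
Solving simultaneously gives p = 21/13, q = 7/13.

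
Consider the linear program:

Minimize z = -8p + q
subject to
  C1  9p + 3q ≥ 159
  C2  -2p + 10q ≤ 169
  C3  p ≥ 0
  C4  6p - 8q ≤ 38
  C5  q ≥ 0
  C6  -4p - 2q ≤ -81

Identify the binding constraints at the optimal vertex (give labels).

C2 and C4

Extreme points and z = -8p + q:
  (361/32, 613/32) → z = -2275/32
  (25/2, 31/2) → z = -169/2
  (433/11, 545/22) → z = -6383/22
  (181/11, 167/22) → z = -2729/22

The minimum is at (433/11, 545/22). Substituting into each constraint, equality holds for C2 and C4; the remaining constraints have slack.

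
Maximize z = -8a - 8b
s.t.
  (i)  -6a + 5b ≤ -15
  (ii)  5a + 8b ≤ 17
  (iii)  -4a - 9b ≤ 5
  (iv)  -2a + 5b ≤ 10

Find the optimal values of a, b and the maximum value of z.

Feasible corners and z = -8a - 8b:
  (205/73, 27/73) → z = -1856/73
  (55/37, -45/37) → z = -80/37
  (193/13, -93/13) → z = -800/13

At the optimal vertex, -6a + 5b = -15 and -4a - 9b = 5.
Solving simultaneously gives a = 55/37, b = -45/37.

a = 55/37, b = -45/37, maximum z = -80/37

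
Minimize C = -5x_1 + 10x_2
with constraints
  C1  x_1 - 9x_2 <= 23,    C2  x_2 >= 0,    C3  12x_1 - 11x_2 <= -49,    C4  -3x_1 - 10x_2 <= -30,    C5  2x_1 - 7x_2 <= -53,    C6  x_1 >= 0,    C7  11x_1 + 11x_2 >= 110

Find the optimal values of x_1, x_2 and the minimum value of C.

Feasible corners and C = -5x_1 + 10x_2:
  (120/31, 269/31) → C = 2090/31
  (17/9, 73/9) → C = 215/3
  (0, 10) → C = 100
The feasible region is unbounded (it extends along (0, 1), (11, 12)), but C strictly increases along every unbounded feasible direction, so there is no improving ray and the minimum is attained at a vertex.

At the optimal vertex, 12x_1 - 11x_2 = -49 and 2x_1 - 7x_2 = -53.
Solving simultaneously gives x_1 = 120/31, x_2 = 269/31.

x_1 = 120/31, x_2 = 269/31, minimum C = 2090/31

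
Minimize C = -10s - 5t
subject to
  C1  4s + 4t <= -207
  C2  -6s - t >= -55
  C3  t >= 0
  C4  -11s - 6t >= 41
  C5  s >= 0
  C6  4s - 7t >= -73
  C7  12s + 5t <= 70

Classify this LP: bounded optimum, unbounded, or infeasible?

infeasible

The boundaries 4s + 4t = -207 and -6s - t = -55 meet at (427/20, -731/10), but that point violates t ≥ 0. Every candidate vertex is excluded by some other constraint, so the feasible region is empty.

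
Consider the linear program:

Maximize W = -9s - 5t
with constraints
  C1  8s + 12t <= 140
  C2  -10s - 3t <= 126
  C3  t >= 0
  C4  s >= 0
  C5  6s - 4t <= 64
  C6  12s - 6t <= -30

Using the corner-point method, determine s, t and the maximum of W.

Feasible corners and W = -9s - 5t:
  (0, 35/3) → W = -175/3
  (5/2, 10) → W = -145/2
  (0, 5) → W = -25

The optimum lies where s = 0 and 12s - 6t = -30.
Solving simultaneously gives s = 0, t = 5.

s = 0, t = 5, maximum W = -25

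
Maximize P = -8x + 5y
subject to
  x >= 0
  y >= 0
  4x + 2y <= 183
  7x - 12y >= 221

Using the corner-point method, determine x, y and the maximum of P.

x = 221/7, y = 0, maximum P = -1768/7

Corner points and P = -8x + 5y:
  (183/4, 0) → P = -366
  (221/7, 0) → P = -1768/7
  (1319/31, 397/62) → P = -19119/62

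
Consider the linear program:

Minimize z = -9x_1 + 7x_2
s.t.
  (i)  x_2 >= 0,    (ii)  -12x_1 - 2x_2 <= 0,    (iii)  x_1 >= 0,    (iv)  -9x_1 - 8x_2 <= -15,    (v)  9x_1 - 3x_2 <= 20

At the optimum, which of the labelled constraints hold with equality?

Vertices and z = -9x_1 + 7x_2:
  (5/3, 0) → z = -15
  (20/9, 0) → z = -20
  (0, 15/8) → z = 105/8
The feasible region is unbounded (it extends along (0, 1), (1, 3)), but z strictly increases along every unbounded feasible direction, so there is no improving ray and the minimum is attained at a vertex.

The minimum is at (20/9, 0). Substituting into each constraint, equality holds for (i) and (v); the remaining constraints have slack.

(i) and (v)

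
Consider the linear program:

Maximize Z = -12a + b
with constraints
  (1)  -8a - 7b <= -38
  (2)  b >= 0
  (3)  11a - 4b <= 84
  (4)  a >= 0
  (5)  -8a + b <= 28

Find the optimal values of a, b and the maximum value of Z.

The feasible region is unbounded (it extends along (1, 8), (4, 11)), but Z strictly decreases along every unbounded feasible direction, so there is no improving ray and the maximum is attained at a vertex.

The binding constraints are a = 0 and -8a + b = 28.
Solving simultaneously gives a = 0, b = 28.

a = 0, b = 28, maximum Z = 28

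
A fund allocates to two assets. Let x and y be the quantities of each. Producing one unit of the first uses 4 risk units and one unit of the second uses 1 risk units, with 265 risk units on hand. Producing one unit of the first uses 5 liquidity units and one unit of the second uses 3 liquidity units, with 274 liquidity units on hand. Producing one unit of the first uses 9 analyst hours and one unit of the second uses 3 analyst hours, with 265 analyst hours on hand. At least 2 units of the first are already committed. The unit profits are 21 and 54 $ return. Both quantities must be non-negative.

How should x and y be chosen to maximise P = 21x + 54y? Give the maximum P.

x = 2, y = 247/3, maximum P = 4488

Vertices and P = 21x + 54y:
  (265/9, 0) → P = 1855/3
  (2, 0) → P = 42
  (2, 247/3) → P = 4488

The binding constraints are 9x + 3y = 265 and x = 2.
Solving simultaneously gives x = 2, y = 247/3.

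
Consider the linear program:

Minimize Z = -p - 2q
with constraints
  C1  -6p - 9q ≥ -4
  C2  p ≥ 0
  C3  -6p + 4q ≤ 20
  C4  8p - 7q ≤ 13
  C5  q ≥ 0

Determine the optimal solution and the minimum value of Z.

p = 0, q = 4/9, minimum Z = -8/9

Feasible corners and Z = -p - 2q:
  (0, 4/9) → Z = -8/9
  (2/3, 0) → Z = -2/3
  (0, 0) → Z = 0

The optimum lies where -6p - 9q = -4 and p = 0.
Solving simultaneously gives p = 0, q = 4/9.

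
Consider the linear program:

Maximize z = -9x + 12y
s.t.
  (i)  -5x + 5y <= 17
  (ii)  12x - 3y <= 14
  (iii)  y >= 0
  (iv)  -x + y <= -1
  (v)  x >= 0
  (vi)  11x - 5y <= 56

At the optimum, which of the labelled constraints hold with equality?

Feasible corners and z = -9x + 12y:
  (7/6, 0) → z = -21/2
  (11/9, 2/9) → z = -25/3
  (1, 0) → z = -9

The maximum is at (11/9, 2/9). Substituting into each constraint, equality holds for (ii) and (iv); the remaining constraints have slack.

(ii) and (iv)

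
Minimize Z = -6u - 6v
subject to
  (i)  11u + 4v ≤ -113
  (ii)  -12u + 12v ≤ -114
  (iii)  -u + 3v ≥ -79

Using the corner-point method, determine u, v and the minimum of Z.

Vertices and Z = -6u - 6v:
  (-5, -29/2) → Z = 117
  (-23/37, -982/37) → Z = 6030/37
  (-101/4, -139/4) → Z = 360

The binding constraints are 11u + 4v = -113 and -12u + 12v = -114.
Solving simultaneously gives u = -5, v = -29/2.

u = -5, v = -29/2, minimum Z = 117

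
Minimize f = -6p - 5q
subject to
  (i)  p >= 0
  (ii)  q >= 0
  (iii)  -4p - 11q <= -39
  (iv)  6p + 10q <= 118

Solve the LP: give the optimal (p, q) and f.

p = 59/3, q = 0, minimum f = -118

Vertices and f = -6p - 5q:
  (0, 39/11) → f = -195/11
  (0, 59/5) → f = -59
  (39/4, 0) → f = -117/2
  (59/3, 0) → f = -118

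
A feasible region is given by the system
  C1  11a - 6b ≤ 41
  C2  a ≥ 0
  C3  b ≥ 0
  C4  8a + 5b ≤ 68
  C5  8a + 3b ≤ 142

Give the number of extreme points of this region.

4

Pairwise boundary intersections that survive every other constraint:
  (41/11, 0)
  (613/103, 420/103)
  (0, 0)
  (0, 68/5)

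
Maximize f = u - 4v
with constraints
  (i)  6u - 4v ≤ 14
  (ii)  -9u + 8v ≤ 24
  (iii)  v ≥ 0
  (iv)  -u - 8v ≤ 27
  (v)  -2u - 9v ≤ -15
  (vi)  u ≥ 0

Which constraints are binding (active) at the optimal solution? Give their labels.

Corner points and f = u - 4v:
  (52/3, 45/2) → f = -218/3
  (3, 1) → f = -1
  (0, 3) → f = -12
  (0, 5/3) → f = -20/3

The maximum is at (3, 1). Substituting into each constraint, equality holds for (i) and (v); the remaining constraints have slack.

(i) and (v)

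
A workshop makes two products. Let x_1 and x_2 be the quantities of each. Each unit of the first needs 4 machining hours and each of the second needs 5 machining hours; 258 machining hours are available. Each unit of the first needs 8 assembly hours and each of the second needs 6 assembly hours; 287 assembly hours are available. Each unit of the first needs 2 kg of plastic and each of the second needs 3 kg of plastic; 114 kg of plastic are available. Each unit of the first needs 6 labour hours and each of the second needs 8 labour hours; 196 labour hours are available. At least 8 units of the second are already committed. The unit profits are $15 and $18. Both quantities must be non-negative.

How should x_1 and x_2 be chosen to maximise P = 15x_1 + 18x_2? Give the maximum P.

Extreme points and P = 15x_1 + 18x_2:
  (0, 49/2) → P = 441
  (0, 8) → P = 144
  (22, 8) → P = 474

The binding constraints are 6x_1 + 8x_2 = 196 and x_2 = 8.
Solving simultaneously gives x_1 = 22, x_2 = 8.

x_1 = 22, x_2 = 8, maximum P = 474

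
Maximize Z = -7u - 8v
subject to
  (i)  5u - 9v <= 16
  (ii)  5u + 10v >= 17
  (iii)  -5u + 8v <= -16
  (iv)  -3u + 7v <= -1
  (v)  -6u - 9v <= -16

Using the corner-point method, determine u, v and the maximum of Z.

u = 148/45, v = 1/18, maximum Z = -352/15

Corner points and Z = -7u - 8v:
  (313/95, 1/19) → Z = -2231/95
  (103/8, 43/8) → Z = -1065/8
  (148/45, 1/18) → Z = -352/15
  (104/11, 43/11) → Z = -1072/11

At the optimal vertex, 5u + 10v = 17 and -5u + 8v = -16.
Solving simultaneously gives u = 148/45, v = 1/18.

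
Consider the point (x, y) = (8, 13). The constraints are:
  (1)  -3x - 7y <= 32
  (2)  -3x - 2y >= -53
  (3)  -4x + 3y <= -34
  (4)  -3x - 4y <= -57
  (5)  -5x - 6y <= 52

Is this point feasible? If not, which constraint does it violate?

Constraint (3): -4x + 3y = 7, which is not ≤ -34. All other constraints are satisfied.

not feasible — violates (3)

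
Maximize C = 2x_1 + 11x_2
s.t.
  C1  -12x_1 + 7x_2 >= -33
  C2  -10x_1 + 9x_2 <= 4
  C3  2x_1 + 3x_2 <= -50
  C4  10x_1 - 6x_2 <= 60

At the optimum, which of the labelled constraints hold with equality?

C2 and C3

Extreme points and C = 2x_1 + 11x_2:
  (-251/50, -333/25) → C = -3914/25
  (-111, -195) → C = -2367
  (-77/8, -41/4) → C = -132
The feasible region is unbounded (it extends along (-9, -10), (-3, -5)), but C strictly decreases along every unbounded feasible direction, so there is no improving ray and the maximum is attained at a vertex.

The maximum is at (-77/8, -41/4). Substituting into each constraint, equality holds for C2 and C3; the remaining constraints have slack.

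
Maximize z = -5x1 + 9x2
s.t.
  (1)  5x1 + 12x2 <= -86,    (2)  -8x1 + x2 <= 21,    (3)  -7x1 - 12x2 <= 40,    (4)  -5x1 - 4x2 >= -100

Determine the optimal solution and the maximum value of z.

Vertices and z = -5x1 + 9x2:
  (23, -67/4) → z = -1063/4
  (193/5, -93/4) → z = -1609/4
  (85/2, -225/8) → z = -3725/8

The optimum lies where 5x1 + 12x2 = -86 and -7x1 - 12x2 = 40.
Solving simultaneously gives x1 = 23, x2 = -67/4.

x1 = 23, x2 = -67/4, maximum z = -1063/4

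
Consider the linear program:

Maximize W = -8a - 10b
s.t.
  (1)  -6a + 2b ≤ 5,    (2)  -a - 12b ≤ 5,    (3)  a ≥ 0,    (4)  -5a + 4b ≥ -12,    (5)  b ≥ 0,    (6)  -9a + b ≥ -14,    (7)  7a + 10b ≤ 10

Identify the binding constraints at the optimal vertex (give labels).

(3) and (5)

Feasible corners and W = -8a - 10b:
  (0, 0) → W = 0
  (0, 1) → W = -10
  (10/7, 0) → W = -80/7

The maximum is at (0, 0). Substituting into each constraint, equality holds for (3) and (5); the remaining constraints have slack.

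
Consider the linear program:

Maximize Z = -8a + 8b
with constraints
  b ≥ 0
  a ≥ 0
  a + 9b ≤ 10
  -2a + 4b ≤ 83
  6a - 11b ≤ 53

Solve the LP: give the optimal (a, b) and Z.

a = 0, b = 10/9, maximum Z = 80/9

Feasible corners and Z = -8a + 8b:
  (0, 0) → Z = 0
  (53/6, 0) → Z = -212/3
  (0, 10/9) → Z = 80/9
  (587/65, 7/65) → Z = -928/13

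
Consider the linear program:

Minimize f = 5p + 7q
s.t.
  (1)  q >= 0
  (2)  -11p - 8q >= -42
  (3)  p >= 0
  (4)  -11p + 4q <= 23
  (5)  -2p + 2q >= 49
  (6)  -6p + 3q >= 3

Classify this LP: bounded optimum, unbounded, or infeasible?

The boundaries -11p - 8q = -42 and p = 0 meet at (0, 21/4), but that point violates -2p + 2q ≥ 49. Every candidate vertex is excluded by some other constraint, so the feasible region is empty.

infeasible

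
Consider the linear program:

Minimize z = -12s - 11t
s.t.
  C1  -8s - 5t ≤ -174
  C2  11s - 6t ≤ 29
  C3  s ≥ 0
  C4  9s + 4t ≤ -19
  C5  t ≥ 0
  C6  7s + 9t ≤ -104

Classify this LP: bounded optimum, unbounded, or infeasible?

The boundaries t = 0 and 7s + 9t = -104 meet at (-104/7, 0), but that point violates -8s - 5t ≤ -174. Every candidate vertex is excluded by some other constraint, so the feasible region is empty.

infeasible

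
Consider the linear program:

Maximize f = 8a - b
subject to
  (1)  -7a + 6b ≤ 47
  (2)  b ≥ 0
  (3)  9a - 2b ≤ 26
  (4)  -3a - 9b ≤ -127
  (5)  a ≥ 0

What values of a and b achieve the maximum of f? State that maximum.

Vertices and f = 8a - b:
  (25/4, 121/8) → f = 279/8
  (113/27, 1030/81) → f = 1682/81
  (488/87, 355/29) → f = 2839/87

a = 25/4, b = 121/8, maximum f = 279/8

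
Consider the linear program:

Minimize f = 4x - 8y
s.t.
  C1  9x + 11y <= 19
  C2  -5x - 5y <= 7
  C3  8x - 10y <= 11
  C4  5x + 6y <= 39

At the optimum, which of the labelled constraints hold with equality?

C1 and C2

Feasible corners and f = 4x - 8y:
  (-86/5, 79/5) → f = -976/5
  (311/178, 53/178) → f = 410/89
  (-1/6, -37/30) → f = 46/5

The minimum is at (-86/5, 79/5). Substituting into each constraint, equality holds for C1 and C2; the remaining constraints have slack.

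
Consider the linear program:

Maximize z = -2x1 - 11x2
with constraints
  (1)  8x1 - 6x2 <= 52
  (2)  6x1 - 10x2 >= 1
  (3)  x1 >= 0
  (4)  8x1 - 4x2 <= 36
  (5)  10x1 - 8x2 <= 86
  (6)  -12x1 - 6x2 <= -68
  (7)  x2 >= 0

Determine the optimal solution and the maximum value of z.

At the optimal vertex, 8x1 - 4x2 = 36 and -12x1 - 6x2 = -68.
Solving simultaneously gives x1 = 61/12, x2 = 7/6.

x1 = 61/12, x2 = 7/6, maximum z = -23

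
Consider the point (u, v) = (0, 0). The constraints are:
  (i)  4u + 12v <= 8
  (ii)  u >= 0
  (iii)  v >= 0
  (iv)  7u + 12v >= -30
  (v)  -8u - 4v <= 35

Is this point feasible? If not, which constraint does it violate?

feasible

(i): 0 ≤ 8 ✓
(ii): 0 ≥ 0 ✓
(iii): 0 ≥ 0 ✓
(iv): 0 ≥ -30 ✓
(v): 0 ≤ 35 ✓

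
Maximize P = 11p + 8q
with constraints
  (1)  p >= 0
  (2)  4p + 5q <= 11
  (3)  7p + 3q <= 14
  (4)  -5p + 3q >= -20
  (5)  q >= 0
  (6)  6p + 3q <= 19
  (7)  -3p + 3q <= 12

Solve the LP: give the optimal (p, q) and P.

Vertices and P = 11p + 8q:
  (0, 11/5) → P = 88/5
  (0, 0) → P = 0
  (37/23, 21/23) → P = 25
  (2, 0) → P = 22

p = 37/23, q = 21/23, maximum P = 25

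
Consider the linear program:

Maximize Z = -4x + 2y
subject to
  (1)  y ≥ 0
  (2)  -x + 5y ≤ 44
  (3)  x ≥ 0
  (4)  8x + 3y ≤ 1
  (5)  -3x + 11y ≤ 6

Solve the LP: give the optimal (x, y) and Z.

x = 0, y = 1/3, maximum Z = 2/3

Corner points and Z = -4x + 2y:
  (0, 0) → Z = 0
  (1/8, 0) → Z = -1/2
  (0, 1/3) → Z = 2/3

The optimum lies where x = 0 and 8x + 3y = 1.
Solving simultaneously gives x = 0, y = 1/3.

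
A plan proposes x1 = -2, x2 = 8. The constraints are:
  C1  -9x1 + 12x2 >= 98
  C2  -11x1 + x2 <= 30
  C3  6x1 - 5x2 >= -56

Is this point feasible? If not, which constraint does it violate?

C1: 114 ≥ 98 ✓
C2: 30 ≤ 30 ✓
C3: -52 ≥ -56 ✓

feasible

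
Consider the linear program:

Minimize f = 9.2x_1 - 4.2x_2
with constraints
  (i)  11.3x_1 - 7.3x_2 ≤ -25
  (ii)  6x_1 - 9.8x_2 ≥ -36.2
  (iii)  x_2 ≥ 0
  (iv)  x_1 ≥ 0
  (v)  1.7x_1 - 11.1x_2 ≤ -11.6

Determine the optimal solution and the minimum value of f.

x_1 = 0, x_2 = 181/49, minimum f = -543/35

Vertices and f = 9.2x_1 - 4.2x_2:
  (963/3347, 12953/3347) → f = -45543/3347
  (0, 250/73) → f = -1050/73
  (0, 181/49) → f = -543/35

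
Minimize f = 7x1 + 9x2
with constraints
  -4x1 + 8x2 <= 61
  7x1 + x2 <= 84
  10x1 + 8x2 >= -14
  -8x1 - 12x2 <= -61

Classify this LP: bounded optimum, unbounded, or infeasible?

bounded optimum

Vertices and f = 7x1 + 9x2:
  (611/60, 763/60) → f = 2786/15
  (-61/28, 183/28) → f = 305/7
  (947/76, -245/76) → f = 1106/19
The feasible region has finitely many vertices and no improving ray; the minimum is 305/7 at (-61/28, 183/28).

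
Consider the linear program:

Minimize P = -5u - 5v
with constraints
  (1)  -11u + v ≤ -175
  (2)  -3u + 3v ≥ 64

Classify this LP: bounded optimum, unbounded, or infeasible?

unbounded

From the feasible point (589/30, 1229/30), moving in the direction (1, 11) keeps every constraint satisfied while P decreases without bound.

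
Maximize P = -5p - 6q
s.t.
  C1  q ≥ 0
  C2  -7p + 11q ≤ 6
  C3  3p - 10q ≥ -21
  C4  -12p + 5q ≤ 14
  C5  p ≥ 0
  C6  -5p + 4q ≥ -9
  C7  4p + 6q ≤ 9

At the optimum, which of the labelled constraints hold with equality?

Corner points and P = -5p - 6q:
  (0, 0) → P = 0
  (9/5, 0) → P = -9
  (0, 6/11) → P = -36/11
  (63/86, 87/86) → P = -837/86
  (45/23, 9/46) → P = -252/23

The maximum is at (0, 0). Substituting into each constraint, equality holds for C1 and C5; the remaining constraints have slack.

C1 and C5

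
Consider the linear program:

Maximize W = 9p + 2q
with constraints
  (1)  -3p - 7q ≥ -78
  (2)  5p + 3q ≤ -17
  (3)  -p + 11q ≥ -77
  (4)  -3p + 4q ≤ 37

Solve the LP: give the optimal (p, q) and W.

Vertices and W = 9p + 2q:
  (22/29, -201/29) → W = -204/29
  (-179/29, 134/29) → W = -1343/29
  (-715/29, -268/29) → W = -6971/29

At the optimal vertex, 5p + 3q = -17 and -p + 11q = -77.
Solving simultaneously gives p = 22/29, q = -201/29.

p = 22/29, q = -201/29, maximum W = -204/29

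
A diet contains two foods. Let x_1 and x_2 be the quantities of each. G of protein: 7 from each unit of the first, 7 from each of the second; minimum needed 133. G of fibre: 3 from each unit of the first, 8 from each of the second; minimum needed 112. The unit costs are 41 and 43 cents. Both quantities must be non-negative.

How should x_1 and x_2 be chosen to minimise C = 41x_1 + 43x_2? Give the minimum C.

x_1 = 8, x_2 = 11, minimum C = 801

Vertices and C = 41x_1 + 43x_2:
  (0, 19) → C = 817
  (112/3, 0) → C = 4592/3
  (8, 11) → C = 801
The feasible region is unbounded (it extends along (0, 1), (1, 0)), but C strictly increases along every unbounded feasible direction, so there is no improving ray and the minimum is attained at a vertex.

The optimum lies where 7x_1 + 7x_2 = 133 and 3x_1 + 8x_2 = 112.
Solving simultaneously gives x_1 = 8, x_2 = 11.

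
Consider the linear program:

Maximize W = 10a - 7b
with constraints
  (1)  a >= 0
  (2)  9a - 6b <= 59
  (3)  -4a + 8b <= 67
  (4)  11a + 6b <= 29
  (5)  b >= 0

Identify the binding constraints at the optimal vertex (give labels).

(4) and (5)

Extreme points and W = 10a - 7b:
  (0, 29/6) → W = -203/6
  (0, 0) → W = 0
  (29/11, 0) → W = 290/11

The maximum is at (29/11, 0). Substituting into each constraint, equality holds for (4) and (5); the remaining constraints have slack.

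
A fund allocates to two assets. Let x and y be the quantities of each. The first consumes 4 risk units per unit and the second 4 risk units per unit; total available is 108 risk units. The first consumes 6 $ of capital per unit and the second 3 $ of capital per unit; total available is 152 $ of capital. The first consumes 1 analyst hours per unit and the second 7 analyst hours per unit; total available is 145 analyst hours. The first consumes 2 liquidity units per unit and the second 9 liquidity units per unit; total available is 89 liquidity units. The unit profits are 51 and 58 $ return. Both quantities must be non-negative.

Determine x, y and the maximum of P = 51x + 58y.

The optimum lies where 4x + 4y = 108 and 2x + 9y = 89.
Solving simultaneously gives x = 22, y = 5.

x = 22, y = 5, maximum P = 1412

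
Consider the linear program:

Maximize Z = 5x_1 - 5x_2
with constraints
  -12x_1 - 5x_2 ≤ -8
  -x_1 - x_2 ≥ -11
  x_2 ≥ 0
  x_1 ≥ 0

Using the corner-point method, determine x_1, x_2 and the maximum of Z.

x_1 = 11, x_2 = 0, maximum Z = 55

The optimum lies where -x_1 - x_2 = -11 and x_2 = 0.
Solving simultaneously gives x_1 = 11, x_2 = 0.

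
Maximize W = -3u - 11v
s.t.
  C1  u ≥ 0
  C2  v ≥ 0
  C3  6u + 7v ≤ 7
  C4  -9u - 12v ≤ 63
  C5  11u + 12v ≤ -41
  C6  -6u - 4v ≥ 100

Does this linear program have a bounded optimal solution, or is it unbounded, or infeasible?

The boundaries 6u + 7v = 7 and 11u + 12v = -41 meet at (-371/5, 323/5), but that point violates u ≥ 0. Every candidate vertex is excluded by some other constraint, so the feasible region is empty.

infeasible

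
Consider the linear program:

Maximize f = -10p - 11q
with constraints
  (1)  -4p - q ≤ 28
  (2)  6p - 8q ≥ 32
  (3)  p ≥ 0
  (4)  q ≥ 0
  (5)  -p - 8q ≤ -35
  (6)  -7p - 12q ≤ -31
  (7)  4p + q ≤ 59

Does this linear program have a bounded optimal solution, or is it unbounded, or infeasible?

Corner points and f = -10p - 11q:
  (67/7, 89/28) → f = -3659/28
  (252/19, 113/19) → f = -3763/19
  (437/31, 81/31) → f = -5261/31
The feasible region has finitely many vertices and no improving ray; the maximum is -3659/28 at (67/7, 89/28).

bounded optimum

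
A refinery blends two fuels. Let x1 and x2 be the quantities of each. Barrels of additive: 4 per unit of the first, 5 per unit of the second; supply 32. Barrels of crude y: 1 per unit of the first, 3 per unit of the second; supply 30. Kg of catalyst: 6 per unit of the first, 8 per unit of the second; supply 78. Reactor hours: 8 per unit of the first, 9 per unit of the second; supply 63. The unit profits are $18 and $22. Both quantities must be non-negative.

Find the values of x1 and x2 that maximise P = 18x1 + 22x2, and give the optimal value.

Vertices and P = 18x1 + 22x2:
  (0, 0) → P = 0
  (0, 32/5) → P = 704/5
  (63/8, 0) → P = 567/4
  (27/4, 1) → P = 287/2

The binding constraints are 4x1 + 5x2 = 32 and 8x1 + 9x2 = 63.
Solving simultaneously gives x1 = 27/4, x2 = 1.

x1 = 27/4, x2 = 1, maximum P = 287/2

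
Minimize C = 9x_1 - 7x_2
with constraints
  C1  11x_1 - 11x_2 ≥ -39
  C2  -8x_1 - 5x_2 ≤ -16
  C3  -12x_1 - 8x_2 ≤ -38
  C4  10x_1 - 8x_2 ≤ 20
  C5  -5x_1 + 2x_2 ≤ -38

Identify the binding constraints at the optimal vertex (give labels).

C1 and C5

Vertices and C = 9x_1 - 7x_2:
  (266/11, 305/11) → C = 259/11
  (496/33, 613/33) → C = 173/33
  (66/5, 14) → C = 104/5

The minimum is at (496/33, 613/33). Substituting into each constraint, equality holds for C1 and C5; the remaining constraints have slack.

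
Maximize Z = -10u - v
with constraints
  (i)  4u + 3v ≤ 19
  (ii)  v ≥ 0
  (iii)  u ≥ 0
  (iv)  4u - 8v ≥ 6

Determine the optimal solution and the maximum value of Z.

Vertices and Z = -10u - v:
  (19/4, 0) → Z = -95/2
  (85/22, 13/11) → Z = -438/11
  (3/2, 0) → Z = -15

u = 3/2, v = 0, maximum Z = -15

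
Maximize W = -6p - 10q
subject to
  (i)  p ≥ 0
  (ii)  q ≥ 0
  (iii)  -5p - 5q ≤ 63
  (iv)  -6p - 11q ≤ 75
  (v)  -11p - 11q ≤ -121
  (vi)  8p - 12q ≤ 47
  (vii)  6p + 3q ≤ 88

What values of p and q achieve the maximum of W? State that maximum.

p = 179/20, q = 41/20, maximum W = -371/5

Extreme points and W = -6p - 10q:
  (0, 11) → W = -110
  (0, 88/3) → W = -880/3
  (179/20, 41/20) → W = -371/5
  (399/32, 211/48) → W = -5701/48

At the optimal vertex, -11p - 11q = -121 and 8p - 12q = 47.
Solving simultaneously gives p = 179/20, q = 41/20.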